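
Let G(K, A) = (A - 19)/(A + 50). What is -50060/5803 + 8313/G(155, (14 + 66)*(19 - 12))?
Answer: 29399524330/3139423 ≈ 9364.6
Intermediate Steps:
G(K, A) = (-19 + A)/(50 + A)
-50060/5803 + 8313/G(155, (14 + 66)*(19 - 12)) = -50060/5803 + 8313/(((-19 + (14 + 66)*(19 - 12))/(50 + (14 + 66)*(19 - 12)))) = -50060*1/5803 + 8313/(((-19 + 80*7)/(50 + 80*7))) = -50060/5803 + 8313/(((-19 + 560)/(50 + 560))) = -50060/5803 + 8313/((541/610)) = -50060/5803 + 8313/(((1/610)*541)) = -50060/5803 + 8313/(541/610) = -50060/5803 + 8313*(610/541) = -50060/5803 + 5070930/541 = 29399524330/3139423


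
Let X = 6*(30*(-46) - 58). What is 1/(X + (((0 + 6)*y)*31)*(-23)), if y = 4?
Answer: -1/25740 ≈ -3.8850e-5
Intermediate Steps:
X = -8628 (X = 6*(-1380 - 58) = 6*(-1438) = -8628)
1/(X + (((0 + 6)*y)*31)*(-23)) = 1/(-8628 + (((0 + 6)*4)*31)*(-23)) = 1/(-8628 + ((6*4)*31)*(-23)) = 1/(-8628 + (24*31)*(-23)) = 1/(-8628 + 744*(-23)) = 1/(-8628 - 17112) = 1/(-25740) = -1/25740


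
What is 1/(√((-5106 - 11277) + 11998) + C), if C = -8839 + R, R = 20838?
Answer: 11999/143980386 - I*√4385/143980386 ≈ 8.3338e-5 - 4.5992e-7*I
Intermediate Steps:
C = 11999 (C = -8839 + 20838 = 11999)
1/(√((-5106 - 11277) + 11998) + C) = 1/(√((-5106 - 11277) + 11998) + 11999) = 1/(√(-16383 + 11998) + 11999) = 1/(√(-4385) + 11999) = 1/(I*√4385 + 11999) = 1/(11999 + I*√4385)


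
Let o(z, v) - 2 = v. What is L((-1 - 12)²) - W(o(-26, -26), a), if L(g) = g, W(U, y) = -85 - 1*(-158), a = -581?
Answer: 96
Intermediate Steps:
o(z, v) = 2 + v
W(U, y) = 73 (W(U, y) = -85 + 158 = 73)
L((-1 - 12)²) - W(o(-26, -26), a) = (-1 - 12)² - 1*73 = (-13)² - 73 = 169 - 73 = 96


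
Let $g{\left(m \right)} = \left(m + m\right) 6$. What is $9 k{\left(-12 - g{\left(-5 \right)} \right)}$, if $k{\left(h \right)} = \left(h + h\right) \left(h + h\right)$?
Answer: $82944$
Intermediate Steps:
$g{\left(m \right)} = 12 m$ ($g{\left(m \right)} = 2 m 6 = 12 m$)
$k{\left(h \right)} = 4 h^{2}$ ($k{\left(h \right)} = 2 h 2 h = 4 h^{2}$)
$9 k{\left(-12 - g{\left(-5 \right)} \right)} = 9 \cdot 4 \left(-12 - 12 \left(-5\right)\right)^{2} = 9 \cdot 4 \left(-12 - -60\right)^{2} = 9 \cdot 4 \left(-12 + 60\right)^{2} = 9 \cdot 4 \cdot 48^{2} = 9 \cdot 4 \cdot 2304 = 9 \cdot 9216 = 82944$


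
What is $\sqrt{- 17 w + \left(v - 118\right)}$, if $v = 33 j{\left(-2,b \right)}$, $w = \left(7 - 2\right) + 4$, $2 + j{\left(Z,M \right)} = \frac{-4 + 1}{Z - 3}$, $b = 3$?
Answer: $\frac{i \sqrt{7930}}{5} \approx 17.81 i$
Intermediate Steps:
$j{\left(Z,M \right)} = -2 - \frac{3}{-3 + Z}$ ($j{\left(Z,M \right)} = -2 + \frac{-4 + 1}{Z - 3} = -2 - \frac{3}{-3 + Z}$)
$w = 9$ ($w = 5 + 4 = 9$)
$v = - \frac{231}{5}$ ($v = 33 \frac{3 - -4}{-3 - 2} = 33 \frac{3 + 4}{-5} = 33 \left(\left(- \frac{1}{5}\right) 7\right) = 33 \left(- \frac{7}{5}\right) = - \frac{231}{5} \approx -46.2$)
$\sqrt{- 17 w + \left(v - 118\right)} = \sqrt{\left(-17\right) 9 - \frac{821}{5}} = \sqrt{-153 - \frac{821}{5}} = \sqrt{- \frac{1586}{5}} = \frac{i \sqrt{7930}}{5}$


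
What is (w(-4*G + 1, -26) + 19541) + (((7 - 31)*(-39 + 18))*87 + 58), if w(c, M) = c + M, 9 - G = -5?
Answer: 63366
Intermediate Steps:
G = 14 (G = 9 - 1*(-5) = 9 + 5 = 14)
w(c, M) = M + c
(w(-4*G + 1, -26) + 19541) + (((7 - 31)*(-39 + 18))*87 + 58) = ((-26 + (-4*14 + 1)) + 19541) + (((7 - 31)*(-39 + 18))*87 + 58) = ((-26 + (-56 + 1)) + 19541) + (-24*(-21)*87 + 58) = ((-26 - 55) + 19541) + (504*87 + 58) = (-81 + 19541) + (43848 + 58) = 19460 + 43906 = 63366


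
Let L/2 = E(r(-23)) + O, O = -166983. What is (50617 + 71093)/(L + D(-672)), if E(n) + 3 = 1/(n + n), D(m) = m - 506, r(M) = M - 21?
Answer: -5355240/14746601 ≈ -0.36315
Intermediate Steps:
r(M) = -21 + M
D(m) = -506 + m
E(n) = -3 + 1/(2*n) (E(n) = -3 + 1/(n + n) = -3 + 1/(2*n))
L = -14694769/44 (L = 2*((-3 + 1/(2*(-21 - 23))) - 166983) = 2*((-3 + (½)/(-44)) - 166983) = 2*((-3 + (½)*(-1/44)) - 166983) = 2*((-3 - 1/88) - 166983) = 2*(-265/88 - 166983) = 2*(-14694769/88) = -14694769/44 ≈ -3.3397e+5)
(50617 + 71093)/(L + D(-672)) = (50617 + 71093)/(-14694769/44 + (-506 - 672)) = 121710/(-14694769/44 - 1178) = 121710/(-14746601/44) = 121710*(-44/14746601) = -5355240/14746601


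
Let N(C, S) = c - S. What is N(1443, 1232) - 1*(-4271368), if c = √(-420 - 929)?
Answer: 4270136 + I*√1349 ≈ 4.2701e+6 + 36.729*I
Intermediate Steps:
c = I*√1349 (c = √(-1349) = I*√1349 ≈ 36.729*I)
N(C, S) = -S + I*√1349 (N(C, S) = I*√1349 - S = -S + I*√1349)
N(1443, 1232) - 1*(-4271368) = (-1*1232 + I*√1349) - 1*(-4271368) = (-1232 + I*√1349) + 4271368 = 4270136 + I*√1349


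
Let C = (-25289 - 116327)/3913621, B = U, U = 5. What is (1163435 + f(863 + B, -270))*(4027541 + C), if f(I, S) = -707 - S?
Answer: 18331487199585446310/3913621 ≈ 4.6840e+12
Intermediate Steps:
B = 5
C = -141616/3913621 (C = -141616*1/3913621 = -141616/3913621 ≈ -0.036185)
(1163435 + f(863 + B, -270))*(4027541 + C) = (1163435 + (-707 - 1*(-270)))*(4027541 - 141616/3913621) = (1163435 + (-707 + 270))*(15762268894345/3913621) = (1163435 - 437)*(15762268894345/3913621) = 1162998*(15762268894345/3913621) = 18331487199585446310/3913621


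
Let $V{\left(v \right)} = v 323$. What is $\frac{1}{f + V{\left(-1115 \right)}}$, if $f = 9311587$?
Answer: $\frac{1}{8951442} \approx 1.1171 \cdot 10^{-7}$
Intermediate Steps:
$V{\left(v \right)} = 323 v$
$\frac{1}{f + V{\left(-1115 \right)}} = \frac{1}{9311587 + 323 \left(-1115\right)} = \frac{1}{9311587 - 360145} = \frac{1}{8951442}$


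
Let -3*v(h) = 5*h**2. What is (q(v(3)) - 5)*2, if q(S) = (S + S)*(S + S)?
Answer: 1790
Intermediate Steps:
v(h) = -5*h**2/3
q(S) = 4*S**2 (q(S) = (2*S)*(2*S) = 4*S**2)
(q(v(3)) - 5)*2 = (4*(-5/3*3**2)**2 - 5)*2 = (4*(-5/3*9)**2 - 5)*2 = (4*(-15)**2 - 5)*2 = (4*225 - 5)*2 = (900 - 5)*2 = 895*2 = 1790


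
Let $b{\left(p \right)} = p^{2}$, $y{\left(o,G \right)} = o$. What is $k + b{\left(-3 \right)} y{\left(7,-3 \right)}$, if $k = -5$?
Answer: $58$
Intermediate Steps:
$k + b{\left(-3 \right)} y{\left(7,-3 \right)} = -5 + \left(-3\right)^{2} \cdot 7 = -5 + 9 \cdot 7 = -5 + 63 = 58$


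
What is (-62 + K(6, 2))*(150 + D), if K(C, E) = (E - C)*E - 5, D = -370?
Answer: 16500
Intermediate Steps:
K(C, E) = -5 + E*(E - C) (K(C, E) = E*(E - C) - 5 = -5 + E*(E - C))
(-62 + K(6, 2))*(150 + D) = (-62 + (-5 + 2² - 1*6*2))*(150 - 370) = (-62 + (-5 + 4 - 12))*(-220) = (-62 - 13)*(-220) = -75*(-220) = 16500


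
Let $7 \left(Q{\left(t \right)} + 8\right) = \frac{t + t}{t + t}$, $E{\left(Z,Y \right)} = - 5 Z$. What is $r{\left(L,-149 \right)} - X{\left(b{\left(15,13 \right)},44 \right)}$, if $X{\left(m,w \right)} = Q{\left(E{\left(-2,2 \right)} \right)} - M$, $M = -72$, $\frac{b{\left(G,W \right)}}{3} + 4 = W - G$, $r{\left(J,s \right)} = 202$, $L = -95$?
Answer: $\frac{965}{7} \approx 137.86$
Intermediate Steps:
$b{\left(G,W \right)} = -12 - 3 G + 3 W$ ($b{\left(G,W \right)} = -12 + 3 \left(W - G\right) = -12 - \left(- 3 W + 3 G\right) = -12 - 3 G + 3 W$)
$Q{\left(t \right)} = - \frac{55}{7}$ ($Q{\left(t \right)} = -8 + \frac{\left(t + t\right) \frac{1}{t + t}}{7} = -8 + \frac{2 t \frac{1}{2 t}}{7} = -8 + \frac{1}{7} \cdot 1 = -8 + \frac{1}{7} = - \frac{55}{7}$)
$X{\left(m,w \right)} = \frac{449}{7}$ ($X{\left(m,w \right)} = - \frac{55}{7} - -72 = - \frac{55}{7} + 72 = \frac{449}{7}$)
$r{\left(L,-149 \right)} - X{\left(b{\left(15,13 \right)},44 \right)} = 202 - \frac{449}{7} = \frac{965}{7}$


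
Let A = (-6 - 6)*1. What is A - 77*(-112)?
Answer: 8612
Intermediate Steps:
A = -12 (A = -12*1 = -12)
A - 77*(-112) = -12 - 77*(-112) = -12 + 8624 = 8612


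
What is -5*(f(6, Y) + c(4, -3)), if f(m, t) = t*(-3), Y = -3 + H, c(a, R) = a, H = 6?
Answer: 25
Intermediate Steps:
Y = 3 (Y = -3 + 6 = 3)
f(m, t) = -3*t
-5*(f(6, Y) + c(4, -3)) = -5*(-3*3 + 4) = -5*(-9 + 4) = -5*(-5) = 25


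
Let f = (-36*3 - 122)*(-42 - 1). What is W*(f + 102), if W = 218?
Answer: 2178256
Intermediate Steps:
f = 9890 (f = (-108 - 122)*(-43) = -230*(-43) = 9890)
W*(f + 102) = 218*(9890 + 102) = 218*9992 = 2178256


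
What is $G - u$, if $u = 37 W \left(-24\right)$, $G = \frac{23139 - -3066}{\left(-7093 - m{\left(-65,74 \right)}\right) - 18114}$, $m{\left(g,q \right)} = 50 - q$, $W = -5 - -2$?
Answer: $- \frac{67113717}{25183} \approx -2665.0$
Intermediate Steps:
$W = -3$ ($W = -5 + 2 = -3$)
$G = - \frac{26205}{25183}$ ($G = \frac{23139 - -3066}{\left(-7093 - \left(50 - 74\right)\right) - 18114} = \frac{23139 + 3066}{\left(-7093 - \left(50 - 74\right)\right) - 18114} = \frac{26205}{\left(-7093 - -24\right) - 18114} = \frac{26205}{\left(-7093 + 24\right) - 18114} = \frac{26205}{-7069 - 18114} = \frac{26205}{-25183} = 26205 \left(- \frac{1}{25183}\right) = - \frac{26205}{25183} \approx -1.0406$)
$u = 2664$ ($u = 37 \left(-3\right) \left(-24\right) = \left(-111\right) \left(-24\right) = 2664$)
$G - u = - \frac{26205}{25183} - 2664 = - \frac{67113717}{25183}$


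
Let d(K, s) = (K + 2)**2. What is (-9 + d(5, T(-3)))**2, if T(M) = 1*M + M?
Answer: 1600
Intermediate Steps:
T(M) = 2*M (T(M) = M + M = 2*M)
d(K, s) = (2 + K)**2
(-9 + d(5, T(-3)))**2 = (-9 + (2 + 5)**2)**2 = (-9 + 7**2)**2 = (-9 + 49)**2 = 40**2 = 1600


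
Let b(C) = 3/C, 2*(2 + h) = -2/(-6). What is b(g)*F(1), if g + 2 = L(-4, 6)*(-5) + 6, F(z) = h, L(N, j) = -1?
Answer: -11/18 ≈ -0.61111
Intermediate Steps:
h = -11/6 (h = -2 + (-2/(-6))/2 = -2 + (-2*(-⅙))/2 = -2 + (½)*(⅓) = -2 + ⅙ = -11/6 ≈ -1.8333)
F(z) = -11/6
g = 9 (g = -2 + (-1*(-5) + 6) = -2 + (5 + 6) = -2 + 11 = 9)
b(g)*F(1) = (3/9)*(-11/6) = (3*(⅑))*(-11/6) = (⅓)*(-11/6) = -11/18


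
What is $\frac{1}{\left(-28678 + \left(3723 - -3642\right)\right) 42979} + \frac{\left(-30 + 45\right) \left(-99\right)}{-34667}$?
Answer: $\frac{1360276934428}{31755368139809} \approx 0.042836$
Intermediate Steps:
$\frac{1}{\left(-28678 + \left(3723 - -3642\right)\right) 42979} + \frac{\left(-30 + 45\right) \left(-99\right)}{-34667} = \frac{1}{-28678 + \left(3723 + 3642\right)} \frac{1}{42979} + 15 \left(-99\right) \left(- \frac{1}{34667}\right) = \frac{1}{-28678 + 7365} \cdot \frac{1}{42979} - - \frac{1485}{34667} = \frac{1}{-21313} \cdot \frac{1}{42979} + \frac{1485}{34667} = \left(- \frac{1}{21313}\right) \frac{1}{42979} + \frac{1485}{34667} = - \frac{1}{916011427} + \frac{1485}{34667} = \frac{1360276934428}{31755368139809}$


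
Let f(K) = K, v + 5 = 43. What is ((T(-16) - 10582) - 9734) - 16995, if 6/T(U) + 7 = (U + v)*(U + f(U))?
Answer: -8842709/237 ≈ -37311.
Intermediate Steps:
v = 38 (v = -5 + 43 = 38)
T(U) = 6/(-7 + 2*U*(38 + U)) (T(U) = 6/(-7 + (U + 38)*(U + U)) = 6/(-7 + (38 + U)*(2*U)) = 6/(-7 + 2*U*(38 + U)))
((T(-16) - 10582) - 9734) - 16995 = ((6/(-7 + 2*(-16)² + 76*(-16)) - 10582) - 9734) - 16995 = ((6/(-7 + 2*256 - 1216) - 10582) - 9734) - 16995 = ((6/(-7 + 512 - 1216) - 10582) - 9734) - 16995 = ((6/(-711) - 10582) - 9734) - 16995 = ((6*(-1/711) - 10582) - 9734) - 16995 = ((-2/237 - 10582) - 9734) - 16995 = (-2507936/237 - 9734) - 16995 = -4814894/237 - 16995 = -8842709/237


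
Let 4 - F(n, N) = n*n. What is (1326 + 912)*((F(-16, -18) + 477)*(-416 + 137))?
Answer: -140490450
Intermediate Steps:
F(n, N) = 4 - n² (F(n, N) = 4 - n*n = 4 - n²)
(1326 + 912)*((F(-16, -18) + 477)*(-416 + 137)) = (1326 + 912)*(((4 - 1*(-16)²) + 477)*(-416 + 137)) = 2238*(((4 - 1*256) + 477)*(-279)) = 2238*(((4 - 256) + 477)*(-279)) = 2238*((-252 + 477)*(-279)) = 2238*(225*(-279)) = 2238*(-62775) = -140490450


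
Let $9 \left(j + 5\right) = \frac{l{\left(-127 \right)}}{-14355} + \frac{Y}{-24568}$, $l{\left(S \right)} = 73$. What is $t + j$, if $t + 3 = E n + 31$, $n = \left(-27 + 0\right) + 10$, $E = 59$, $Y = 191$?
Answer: $- \frac{3110586040069}{3174062760} \approx -980.0$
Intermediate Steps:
$n = -17$ ($n = -27 + 10 = -17$)
$t = -975$ ($t = -3 + \left(59 \left(-17\right) + 31\right) = -3 + \left(-1003 + 31\right) = -3 - 972 = -975$)
$j = - \frac{15874849069}{3174062760}$ ($j = -5 + \frac{\frac{73}{-14355} + \frac{191}{-24568}}{9} = -5 + \frac{73 \left(- \frac{1}{14355}\right) + 191 \left(- \frac{1}{24568}\right)}{9} = -5 + \frac{- \frac{73}{14355} - \frac{191}{24568}}{9} = -5 + \frac{1}{9} \left(- \frac{4535269}{352673640}\right) = -5 - \frac{4535269}{3174062760} = - \frac{15874849069}{3174062760} \approx -5.0014$)
$t + j = -975 - \frac{15874849069}{3174062760} = - \frac{3110586040069}{3174062760}$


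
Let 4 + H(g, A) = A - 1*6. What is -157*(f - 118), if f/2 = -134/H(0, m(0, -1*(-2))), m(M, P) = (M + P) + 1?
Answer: 87606/7 ≈ 12515.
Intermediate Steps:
m(M, P) = 1 + M + P
H(g, A) = -10 + A (H(g, A) = -4 + (A - 1*6) = -4 + (A - 6) = -4 + (-6 + A) = -10 + A)
f = 268/7 (f = 2*(-134/(-10 + (1 + 0 - 1*(-2)))) = 2*(-134/(-10 + (1 + 0 + 2))) = 2*(-134/(-10 + 3)) = 2*(-134/(-7)) = 2*(-134*(-⅐)) = 2*(134/7) = 268/7 ≈ 38.286)
-157*(f - 118) = -157*(268/7 - 118) = -157*(-558/7) = 87606/7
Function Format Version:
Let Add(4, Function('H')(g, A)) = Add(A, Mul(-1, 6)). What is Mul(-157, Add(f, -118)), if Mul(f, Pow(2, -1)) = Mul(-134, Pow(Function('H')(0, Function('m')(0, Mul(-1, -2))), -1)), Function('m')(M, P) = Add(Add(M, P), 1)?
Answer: Rational(87606, 7) ≈ 12515.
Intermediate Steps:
Function('m')(M, P) = Add(1, M, P)
Function('H')(g, A) = Add(-10, A) (Function('H')(g, A) = Add(-4, Add(A, Mul(-1, 6))) = Add(-4, Add(A, -6)) = Add(-4, Add(-6, A)) = Add(-10, A))
f = Rational(268, 7) (f = Mul(2, Mul(-134, Pow(Add(-10, Add(1, 0, Mul(-1, -2))), -1))) = Mul(2, Mul(-134, Pow(Add(-10, Add(1, 0, 2)), -1))) = Mul(2, Mul(-134, Pow(Add(-10, 3), -1))) = Mul(2, Mul(-134, Pow(-7, -1))) = Mul(2, Mul(-134, Rational(-1, 7))) = Mul(2, Rational(134, 7)) = Rational(268, 7) ≈ 38.286)
Mul(-157, Add(f, -118)) = Mul(-157, Add(Rational(268, 7), -118)) = Mul(-157, Rational(-558, 7)) = Rational(87606, 7)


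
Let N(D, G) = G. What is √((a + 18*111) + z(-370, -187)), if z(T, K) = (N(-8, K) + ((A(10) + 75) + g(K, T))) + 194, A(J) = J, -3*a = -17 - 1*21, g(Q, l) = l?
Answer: √15594/3 ≈ 41.625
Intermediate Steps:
a = 38/3 (a = -(-17 - 1*21)/3 = -(-17 - 21)/3 = -⅓*(-38) = 38/3 ≈ 12.667)
z(T, K) = 279 + K + T (z(T, K) = (K + ((10 + 75) + T)) + 194 = (K + (85 + T)) + 194 = (85 + K + T) + 194 = 279 + K + T)
√((a + 18*111) + z(-370, -187)) = √((38/3 + 18*111) + (279 - 187 - 370)) = √((38/3 + 1998) - 278) = √(6032/3 - 278) = √(5198/3) = √15594/3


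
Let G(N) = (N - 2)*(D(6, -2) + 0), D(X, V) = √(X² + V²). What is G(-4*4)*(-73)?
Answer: 2628*√10 ≈ 8310.5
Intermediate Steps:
D(X, V) = √(V² + X²)
G(N) = 2*√10*(-2 + N) (G(N) = (N - 2)*(√((-2)² + 6²) + 0) = (-2 + N)*(√(4 + 36) + 0) = (-2 + N)*(√40 + 0) = (-2 + N)*(2*√10 + 0) = (-2 + N)*(2*√10) = 2*√10*(-2 + N))
G(-4*4)*(-73) = (2*√10*(-2 - 4*4))*(-73) = (2*√10*(-2 - 16))*(-73) = (2*√10*(-18))*(-73) = -36*√10*(-73) = 2628*√10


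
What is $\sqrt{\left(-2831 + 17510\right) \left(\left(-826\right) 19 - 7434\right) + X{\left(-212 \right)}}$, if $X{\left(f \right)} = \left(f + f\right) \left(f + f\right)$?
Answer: $2 i \sqrt{84829034} \approx 18421.0 i$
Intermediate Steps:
$X{\left(f \right)} = 4 f^{2}$ ($X{\left(f \right)} = 2 f 2 f = 4 f^{2}$)
$\sqrt{\left(-2831 + 17510\right) \left(\left(-826\right) 19 - 7434\right) + X{\left(-212 \right)}} = \sqrt{\left(-2831 + 17510\right) \left(\left(-826\right) 19 - 7434\right) + 4 \left(-212\right)^{2}} = \sqrt{14679 \left(-15694 - 7434\right) + 4 \cdot 44944} = \sqrt{14679 \left(-23128\right) + 179776} = \sqrt{-339495912 + 179776} = \sqrt{-339316136} = 2 i \sqrt{84829034}$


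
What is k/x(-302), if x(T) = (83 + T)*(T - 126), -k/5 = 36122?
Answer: -90305/46866 ≈ -1.9269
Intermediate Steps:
k = -180610 (k = -5*36122 = -180610)
x(T) = (-126 + T)*(83 + T) (x(T) = (83 + T)*(-126 + T) = (-126 + T)*(83 + T))
k/x(-302) = -180610/(-10458 + (-302)**2 - 43*(-302)) = -180610/(-10458 + 91204 + 12986) = -180610/93732 = -180610*1/93732 = -90305/46866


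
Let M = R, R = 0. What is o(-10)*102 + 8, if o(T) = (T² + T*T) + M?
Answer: 20408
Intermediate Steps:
M = 0
o(T) = 2*T² (o(T) = (T² + T*T) + 0 = (T² + T²) + 0 = 2*T² + 0 = 2*T²)
o(-10)*102 + 8 = (2*(-10)²)*102 + 8 = (2*100)*102 + 8 = 200*102 + 8 = 20400 + 8 = 20408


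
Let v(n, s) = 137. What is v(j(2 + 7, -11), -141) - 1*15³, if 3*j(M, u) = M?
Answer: -3238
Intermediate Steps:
j(M, u) = M/3
v(j(2 + 7, -11), -141) - 1*15³ = 137 - 1*15³ = 137 - 1*3375 = 137 - 3375 = -3238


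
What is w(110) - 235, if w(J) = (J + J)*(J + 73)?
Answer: 40025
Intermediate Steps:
w(J) = 2*J*(73 + J) (w(J) = (2*J)*(73 + J) = 2*J*(73 + J))
w(110) - 235 = 2*110*(73 + 110) - 235 = 2*110*183 - 235 = 40260 - 235 = 40025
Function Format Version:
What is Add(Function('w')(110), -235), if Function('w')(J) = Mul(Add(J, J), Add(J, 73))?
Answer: 40025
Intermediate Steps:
Function('w')(J) = Mul(2, J, Add(73, J)) (Function('w')(J) = Mul(Mul(2, J), Add(73, J)) = Mul(2, J, Add(73, J)))
Add(Function('w')(110), -235) = Add(Mul(2, 110, Add(73, 110)), -235) = Add(Mul(2, 110, 183), -235) = Add(40260, -235) = 40025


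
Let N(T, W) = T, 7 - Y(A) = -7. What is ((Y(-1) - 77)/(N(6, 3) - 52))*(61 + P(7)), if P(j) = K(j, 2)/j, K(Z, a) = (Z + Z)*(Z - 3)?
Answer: 189/2 ≈ 94.500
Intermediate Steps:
Y(A) = 14 (Y(A) = 7 - 1*(-7) = 7 + 7 = 14)
K(Z, a) = 2*Z*(-3 + Z) (K(Z, a) = (2*Z)*(-3 + Z) = 2*Z*(-3 + Z))
P(j) = -6 + 2*j (P(j) = (2*j*(-3 + j))/j = -6 + 2*j)
((Y(-1) - 77)/(N(6, 3) - 52))*(61 + P(7)) = ((14 - 77)/(6 - 52))*(61 + (-6 + 2*7)) = (-63/(-46))*(61 + (-6 + 14)) = (-63*(-1/46))*(61 + 8) = (63/46)*69 = 189/2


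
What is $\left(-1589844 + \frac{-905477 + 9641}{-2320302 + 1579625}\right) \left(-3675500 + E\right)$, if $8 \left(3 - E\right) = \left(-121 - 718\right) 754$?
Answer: $\frac{4235001765978169530}{740677} \approx 5.7177 \cdot 10^{12}$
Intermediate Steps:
$E = \frac{316315}{4}$ ($E = 3 - \frac{\left(-121 - 718\right) 754}{8} = 3 - \frac{\left(-839\right) 754}{8} = 3 - - \frac{316303}{4} = 3 + \frac{316303}{4} = \frac{316315}{4} \approx 79079.0$)
$\left(-1589844 + \frac{-905477 + 9641}{-2320302 + 1579625}\right) \left(-3675500 + E\right) = \left(-1589844 + \frac{-905477 + 9641}{-2320302 + 1579625}\right) \left(-3675500 + \frac{316315}{4}\right) = \left(-1589844 - \frac{895836}{-740677}\right) \left(- \frac{14385685}{4}\right) = \left(-1589844 - - \frac{895836}{740677}\right) \left(- \frac{14385685}{4}\right) = \left(-1589844 + \frac{895836}{740677}\right) \left(- \frac{14385685}{4}\right) = \left(- \frac{1177559988552}{740677}\right) \left(- \frac{14385685}{4}\right) = \frac{4235001765978169530}{740677}$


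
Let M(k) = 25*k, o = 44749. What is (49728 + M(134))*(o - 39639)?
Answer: 271228580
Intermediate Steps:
(49728 + M(134))*(o - 39639) = (49728 + 25*134)*(44749 - 39639) = (49728 + 3350)*5110 = 53078*5110 = 271228580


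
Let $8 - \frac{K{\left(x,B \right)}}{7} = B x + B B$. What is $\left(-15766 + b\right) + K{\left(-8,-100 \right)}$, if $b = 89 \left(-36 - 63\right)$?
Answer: $-100121$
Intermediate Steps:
$K{\left(x,B \right)} = 56 - 7 B^{2} - 7 B x$ ($K{\left(x,B \right)} = 56 - 7 \left(B x + B B\right) = 56 - 7 \left(B x + B^{2}\right) = 56 - 7 \left(B^{2} + B x\right) = 56 - \left(7 B^{2} + 7 B x\right) = 56 - 7 B^{2} - 7 B x$)
$b = -8811$ ($b = 89 \left(-99\right) = -8811$)
$\left(-15766 + b\right) + K{\left(-8,-100 \right)} = \left(-15766 - 8811\right) - \left(-56 + 5600 + 70000\right) = -24577 - 75544 = -100121$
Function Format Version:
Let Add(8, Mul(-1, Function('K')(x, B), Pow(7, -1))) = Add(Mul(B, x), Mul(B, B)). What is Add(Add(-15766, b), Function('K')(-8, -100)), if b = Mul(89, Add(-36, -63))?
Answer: -100121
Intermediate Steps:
Function('K')(x, B) = Add(56, Mul(-7, Pow(B, 2)), Mul(-7, B, x)) (Function('K')(x, B) = Add(56, Mul(-7, Add(Mul(B, x), Mul(B, B)))) = Add(56, Mul(-7, Add(Mul(B, x), Pow(B, 2)))) = Add(56, Mul(-7, Add(Pow(B, 2), Mul(B, x)))) = Add(56, Add(Mul(-7, Pow(B, 2)), Mul(-7, B, x))) = Add(56, Mul(-7, Pow(B, 2)), Mul(-7, B, x)))
b = -8811 (b = Mul(89, -99) = -8811)
Add(Add(-15766, b), Function('K')(-8, -100)) = Add(Add(-15766, -8811), Add(56, Mul(-7, Pow(-100, 2)), Mul(-7, -100, -8))) = Add(-24577, Add(56, Mul(-7, 10000), -5600)) = Add(-24577, Add(56, -70000, -5600)) = Add(-24577, -75544) = -100121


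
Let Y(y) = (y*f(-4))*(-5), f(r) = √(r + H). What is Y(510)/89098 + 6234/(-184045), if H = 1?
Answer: -6234/184045 - 1275*I*√3/44549 ≈ -0.033872 - 0.049572*I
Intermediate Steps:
f(r) = √(1 + r) (f(r) = √(r + 1) = √(1 + r))
Y(y) = -5*I*y*√3 (Y(y) = (y*√(1 - 4))*(-5) = (y*√(-3))*(-5) = (y*(I*√3))*(-5) = (I*y*√3)*(-5) = -5*I*y*√3)
Y(510)/89098 + 6234/(-184045) = -5*I*510*√3/89098 + 6234/(-184045) = -2550*I*√3*(1/89098) + 6234*(-1/184045) = -1275*I*√3/44549 - 6234/184045 = -6234/184045 - 1275*I*√3/44549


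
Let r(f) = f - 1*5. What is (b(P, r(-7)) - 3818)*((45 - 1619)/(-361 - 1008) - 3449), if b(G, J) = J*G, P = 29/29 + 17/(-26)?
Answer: 234532676616/17797 ≈ 1.3178e+7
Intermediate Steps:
P = 9/26 (P = 29*(1/29) + 17*(-1/26) = 1 - 17/26 = 9/26 ≈ 0.34615)
r(f) = -5 + f (r(f) = f - 5 = -5 + f)
b(G, J) = G*J
(b(P, r(-7)) - 3818)*((45 - 1619)/(-361 - 1008) - 3449) = (9*(-5 - 7)/26 - 3818)*((45 - 1619)/(-361 - 1008) - 3449) = ((9/26)*(-12) - 3818)*(-1574/(-1369) - 3449) = (-54/13 - 3818)*(-1574*(-1/1369) - 3449) = -49688*(1574/1369 - 3449)/13 = -49688/13*(-4720107/1369) = 234532676616/17797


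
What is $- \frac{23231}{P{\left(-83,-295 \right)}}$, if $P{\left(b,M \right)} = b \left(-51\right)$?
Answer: $- \frac{23231}{4233} \approx -5.4881$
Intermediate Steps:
$P{\left(b,M \right)} = - 51 b$
$- \frac{23231}{P{\left(-83,-295 \right)}} = - \frac{23231}{\left(-51\right) \left(-83\right)} = - \frac{23231}{4233}$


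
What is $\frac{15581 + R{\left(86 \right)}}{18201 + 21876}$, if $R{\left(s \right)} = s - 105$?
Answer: $\frac{15562}{40077} \approx 0.3883$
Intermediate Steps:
$R{\left(s \right)} = -105 + s$
$\frac{15581 + R{\left(86 \right)}}{18201 + 21876} = \frac{15581 + \left(-105 + 86\right)}{18201 + 21876} = \frac{15581 - 19}{40077} = 15562 \cdot \frac{1}{40077} = \frac{15562}{40077}$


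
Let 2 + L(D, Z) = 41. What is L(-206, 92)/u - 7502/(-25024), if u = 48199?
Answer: 181282417/603065888 ≈ 0.30060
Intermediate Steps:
L(D, Z) = 39 (L(D, Z) = -2 + 41 = 39)
L(-206, 92)/u - 7502/(-25024) = 39/48199 - 7502/(-25024) = 39*(1/48199) - 7502*(-1/25024) = 39/48199 + 3751/12512 = 181282417/603065888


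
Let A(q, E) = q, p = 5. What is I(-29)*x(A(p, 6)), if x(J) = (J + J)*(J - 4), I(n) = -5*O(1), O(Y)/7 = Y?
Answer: -350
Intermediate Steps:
O(Y) = 7*Y
I(n) = -35
x(J) = 2*J*(-4 + J) (x(J) = (2*J)*(-4 + J) = 2*J*(-4 + J))
I(-29)*x(A(p, 6)) = -70*5*(-4 + 5) = -70*5 = -35*10 = -350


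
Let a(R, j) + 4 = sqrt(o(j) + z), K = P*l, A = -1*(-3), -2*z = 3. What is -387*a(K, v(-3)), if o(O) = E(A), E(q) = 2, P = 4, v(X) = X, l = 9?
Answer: 1548 - 387*sqrt(2)/2 ≈ 1274.3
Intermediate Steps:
z = -3/2 (z = -1/2*3 = -3/2 ≈ -1.5000)
A = 3
K = 36 (K = 4*9 = 36)
o(O) = 2
a(R, j) = -4 + sqrt(2)/2 (a(R, j) = -4 + sqrt(2 - 3/2) = -4 + sqrt(1/2) = -4 + sqrt(2)/2)
-387*a(K, v(-3)) = -387*(-4 + sqrt(2)/2) = 1548 - 387*sqrt(2)/2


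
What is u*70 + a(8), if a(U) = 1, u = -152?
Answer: -10639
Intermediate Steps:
u*70 + a(8) = -152*70 + 1 = -10640 + 1 = -10639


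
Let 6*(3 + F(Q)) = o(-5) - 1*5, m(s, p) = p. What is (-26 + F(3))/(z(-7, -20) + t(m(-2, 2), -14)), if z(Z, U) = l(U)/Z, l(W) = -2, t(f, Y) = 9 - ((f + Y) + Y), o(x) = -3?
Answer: -49/57 ≈ -0.85965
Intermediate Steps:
t(f, Y) = 9 - f - 2*Y (t(f, Y) = 9 - ((Y + f) + Y) = 9 - (f + 2*Y) = 9 + (-f - 2*Y) = 9 - f - 2*Y)
z(Z, U) = -2/Z
F(Q) = -13/3 (F(Q) = -3 + (-3 - 1*5)/6 = -3 + (-3 - 5)/6 = -3 + (⅙)*(-8) = -3 - 4/3 = -13/3)
(-26 + F(3))/(z(-7, -20) + t(m(-2, 2), -14)) = (-26 - 13/3)/(-2/(-7) + (9 - 1*2 - 2*(-14))) = -91/(3*(-2*(-⅐) + (9 - 2 + 28))) = -91/(3*(2/7 + 35)) = -91/(3*247/7) = -91/3*7/247 = -49/57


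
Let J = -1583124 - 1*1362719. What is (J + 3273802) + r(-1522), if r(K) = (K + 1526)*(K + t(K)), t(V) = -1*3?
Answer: 321859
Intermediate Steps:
J = -2945843 (J = -1583124 - 1362719 = -2945843)
t(V) = -3
r(K) = (-3 + K)*(1526 + K) (r(K) = (K + 1526)*(K - 3) = (1526 + K)*(-3 + K) = (-3 + K)*(1526 + K))
(J + 3273802) + r(-1522) = (-2945843 + 3273802) + (-4578 + (-1522)² + 1523*(-1522)) = 327959 + (-4578 + 2316484 - 2318006) = 327959 - 6100 = 321859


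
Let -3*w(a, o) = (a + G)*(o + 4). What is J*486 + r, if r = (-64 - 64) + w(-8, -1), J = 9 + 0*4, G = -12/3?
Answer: 4258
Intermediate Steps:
G = -4 (G = -12*⅓ = -4)
J = 9 (J = 9 + 0 = 9)
w(a, o) = -(-4 + a)*(4 + o)/3 (w(a, o) = -(a - 4)*(o + 4)/3 = -(-4 + a)*(4 + o)/3)
r = -116 (r = (-64 - 64) + (16/3 - 4/3*(-8) + (4/3)*(-1) - ⅓*(-8)*(-1)) = -128 + (16/3 + 32/3 - 4/3 - 8/3) = -128 + 12 = -116)
J*486 + r = 9*486 - 116 = 4374 - 116 = 4258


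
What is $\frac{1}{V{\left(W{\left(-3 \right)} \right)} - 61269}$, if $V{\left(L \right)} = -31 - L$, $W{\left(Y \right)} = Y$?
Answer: $- \frac{1}{61297} \approx -1.6314 \cdot 10^{-5}$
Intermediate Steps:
$\frac{1}{V{\left(W{\left(-3 \right)} \right)} - 61269} = \frac{1}{\left(-31 - -3\right) - 61269} = \frac{1}{\left(-31 + 3\right) - 61269} = \frac{1}{-28 - 61269} = \frac{1}{-61297} = - \frac{1}{61297}$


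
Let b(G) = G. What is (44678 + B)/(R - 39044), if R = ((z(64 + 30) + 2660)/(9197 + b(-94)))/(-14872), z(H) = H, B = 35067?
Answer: -5397931713460/2642884769329 ≈ -2.0424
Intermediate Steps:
R = -1377/67689908 (R = (((64 + 30) + 2660)/(9197 - 94))/(-14872) = ((94 + 2660)/9103)*(-1/14872) = (2754*(1/9103))*(-1/14872) = (2754/9103)*(-1/14872) = -1377/67689908 ≈ -2.0343e-5)
(44678 + B)/(R - 39044) = (44678 + 35067)/(-1377/67689908 - 39044) = 79745/(-2642884769329/67689908) = 79745*(-67689908/2642884769329) = -5397931713460/2642884769329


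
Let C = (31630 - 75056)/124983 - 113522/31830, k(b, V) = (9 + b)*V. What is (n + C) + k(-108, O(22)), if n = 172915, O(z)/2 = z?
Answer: 111757890286634/663034815 ≈ 1.6856e+5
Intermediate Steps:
O(z) = 2*z
k(b, V) = V*(9 + b)
C = -2595094951/663034815 (C = -43426*1/124983 - 113522*1/31830 = -43426/124983 - 56761/15915 = -2595094951/663034815 ≈ -3.9140)
(n + C) + k(-108, O(22)) = (172915 - 2595094951/663034815) + (2*22)*(9 - 108) = 114646069940774/663034815 + 44*(-99) = 114646069940774/663034815 - 4356 = 111757890286634/663034815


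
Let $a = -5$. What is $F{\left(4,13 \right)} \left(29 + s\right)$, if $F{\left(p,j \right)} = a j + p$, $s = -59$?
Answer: $1830$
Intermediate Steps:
$F{\left(p,j \right)} = p - 5 j$ ($F{\left(p,j \right)} = - 5 j + p = p - 5 j$)
$F{\left(4,13 \right)} \left(29 + s\right) = \left(4 - 65\right) \left(29 - 59\right) = \left(4 - 65\right) \left(-30\right) = \left(-61\right) \left(-30\right) = 1830$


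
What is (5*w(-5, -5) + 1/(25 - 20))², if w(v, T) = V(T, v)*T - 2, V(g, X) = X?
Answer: 331776/25 ≈ 13271.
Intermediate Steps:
w(v, T) = -2 + T*v (w(v, T) = v*T - 2 = T*v - 2 = -2 + T*v)
(5*w(-5, -5) + 1/(25 - 20))² = (5*(-2 - 5*(-5)) + 1/(25 - 20))² = (5*(-2 + 25) + 1/5)² = (5*23 + ⅕)² = (115 + ⅕)² = (576/5)² = 331776/25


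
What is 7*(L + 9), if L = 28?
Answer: 259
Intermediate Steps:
7*(L + 9) = 7*(28 + 9) = 7*37 = 259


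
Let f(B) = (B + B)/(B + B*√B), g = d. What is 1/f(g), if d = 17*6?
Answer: ½ + √102/2 ≈ 5.5498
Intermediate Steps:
d = 102
g = 102
f(B) = 2*B/(B + B^(3/2)) (f(B) = (2*B)/(B + B^(3/2)) = 2*B/(B + B^(3/2)))
1/f(g) = 1/(2*102/(102 + 102^(3/2))) = 1/(2*102/(102 + 102*√102)) = 1/(204/(102 + 102*√102)) = ½ + √102/2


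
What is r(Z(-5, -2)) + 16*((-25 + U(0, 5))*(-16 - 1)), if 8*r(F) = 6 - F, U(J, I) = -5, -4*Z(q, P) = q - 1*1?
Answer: 130569/16 ≈ 8160.6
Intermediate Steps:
Z(q, P) = ¼ - q/4 (Z(q, P) = -(q - 1*1)/4 = -(q - 1)/4 = -(-1 + q)/4 = ¼ - q/4)
r(F) = ¾ - F/8 (r(F) = (6 - F)/8 = ¾ - F/8)
r(Z(-5, -2)) + 16*((-25 + U(0, 5))*(-16 - 1)) = (¾ - (¼ - ¼*(-5))/8) + 16*((-25 - 5)*(-16 - 1)) = (¾ - (¼ + 5/4)/8) + 16*(-30*(-17)) = (¾ - ⅛*3/2) + 16*510 = (¾ - 3/16) + 8160 = 9/16 + 8160 = 130569/16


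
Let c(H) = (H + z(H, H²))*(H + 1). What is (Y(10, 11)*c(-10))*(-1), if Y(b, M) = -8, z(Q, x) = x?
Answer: -6480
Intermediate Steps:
c(H) = (1 + H)*(H + H²) (c(H) = (H + H²)*(H + 1) = (H + H²)*(1 + H) = (1 + H)*(H + H²))
(Y(10, 11)*c(-10))*(-1) = -(-80)*(1 + (-10)² + 2*(-10))*(-1) = -(-80)*(1 + 100 - 20)*(-1) = -(-80)*81*(-1) = -8*(-810)*(-1) = 6480*(-1) = -6480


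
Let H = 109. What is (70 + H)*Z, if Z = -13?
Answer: -2327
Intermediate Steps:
(70 + H)*Z = (70 + 109)*(-13) = 179*(-13) = -2327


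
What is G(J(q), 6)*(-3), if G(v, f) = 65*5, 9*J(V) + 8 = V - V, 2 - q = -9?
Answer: -975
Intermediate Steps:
q = 11 (q = 2 - 1*(-9) = 2 + 9 = 11)
J(V) = -8/9 (J(V) = -8/9 + (V - V)/9 = -8/9 + (1/9)*0 = -8/9 + 0 = -8/9)
G(v, f) = 325
G(J(q), 6)*(-3) = 325*(-3) = -975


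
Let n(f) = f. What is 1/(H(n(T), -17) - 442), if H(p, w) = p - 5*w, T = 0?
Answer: -1/357 ≈ -0.0028011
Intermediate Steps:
1/(H(n(T), -17) - 442) = 1/((0 - 5*(-17)) - 442) = 1/((0 + 85) - 442) = 1/(85 - 442) = 1/(-357) = -1/357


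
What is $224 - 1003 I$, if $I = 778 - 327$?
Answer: $-452129$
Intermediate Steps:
$I = 451$
$224 - 1003 I = 224 - 452353 = -452129$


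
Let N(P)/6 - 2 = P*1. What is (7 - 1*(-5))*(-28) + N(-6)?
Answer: -360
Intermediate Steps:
N(P) = 12 + 6*P (N(P) = 12 + 6*(P*1) = 12 + 6*P)
(7 - 1*(-5))*(-28) + N(-6) = (7 - 1*(-5))*(-28) + (12 + 6*(-6)) = (7 + 5)*(-28) + (12 - 36) = 12*(-28) - 24 = -336 - 24 = -360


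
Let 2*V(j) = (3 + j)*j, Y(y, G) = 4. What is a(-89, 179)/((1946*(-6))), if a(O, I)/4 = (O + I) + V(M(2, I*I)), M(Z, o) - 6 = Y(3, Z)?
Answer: -155/2919 ≈ -0.053100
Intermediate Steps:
M(Z, o) = 10 (M(Z, o) = 6 + 4 = 10)
V(j) = j*(3 + j)/2 (V(j) = ((3 + j)*j)/2 = (j*(3 + j))/2 = j*(3 + j)/2)
a(O, I) = 260 + 4*I + 4*O (a(O, I) = 4*((O + I) + (1/2)*10*(3 + 10)) = 4*((I + O) + (1/2)*10*13) = 4*((I + O) + 65) = 4*(65 + I + O) = 260 + 4*I + 4*O)
a(-89, 179)/((1946*(-6))) = (260 + 4*179 + 4*(-89))/((1946*(-6))) = (260 + 716 - 356)/(-11676) = 620*(-1/11676) = -155/2919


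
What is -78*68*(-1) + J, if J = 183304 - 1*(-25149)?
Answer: 213757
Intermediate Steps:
J = 208453 (J = 183304 + 25149 = 208453)
-78*68*(-1) + J = -78*68*(-1) + 208453 = -5304*(-1) + 208453 = 5304 + 208453 = 213757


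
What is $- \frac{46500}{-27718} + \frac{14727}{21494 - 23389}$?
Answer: $- \frac{160042743}{26262805} \approx -6.0939$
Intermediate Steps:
$- \frac{46500}{-27718} + \frac{14727}{21494 - 23389} = \left(-46500\right) \left(- \frac{1}{27718}\right) + \frac{14727}{21494 - 23389} = \frac{23250}{13859} + \frac{14727}{-1895} = \frac{23250}{13859} + 14727 \left(- \frac{1}{1895}\right) = \frac{23250}{13859} - \frac{14727}{1895} = - \frac{160042743}{26262805}$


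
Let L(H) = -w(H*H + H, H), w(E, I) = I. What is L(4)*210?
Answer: -840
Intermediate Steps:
L(H) = -H
L(4)*210 = -1*4*210 = -4*210 = -840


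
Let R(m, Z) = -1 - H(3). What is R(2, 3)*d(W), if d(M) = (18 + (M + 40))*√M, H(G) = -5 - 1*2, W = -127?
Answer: -414*I*√127 ≈ -4665.5*I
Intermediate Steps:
H(G) = -7 (H(G) = -5 - 2 = -7)
R(m, Z) = 6 (R(m, Z) = -1 - 1*(-7) = -1 + 7 = 6)
d(M) = √M*(58 + M) (d(M) = (18 + (40 + M))*√M = (58 + M)*√M = √M*(58 + M))
R(2, 3)*d(W) = 6*(√(-127)*(58 - 127)) = 6*((I*√127)*(-69)) = 6*(-69*I*√127) = -414*I*√127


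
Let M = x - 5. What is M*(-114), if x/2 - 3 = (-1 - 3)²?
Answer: -3762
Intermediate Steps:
x = 38 (x = 6 + 2*(-1 - 3)² = 6 + 2*(-4)² = 6 + 2*16 = 6 + 32 = 38)
M = 33 (M = 38 - 5 = 33)
M*(-114) = 33*(-114) = -3762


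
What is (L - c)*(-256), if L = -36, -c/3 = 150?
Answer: -105984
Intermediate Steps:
c = -450 (c = -3*150 = -450)
(L - c)*(-256) = (-36 - 1*(-450))*(-256) = (-36 + 450)*(-256) = 414*(-256) = -105984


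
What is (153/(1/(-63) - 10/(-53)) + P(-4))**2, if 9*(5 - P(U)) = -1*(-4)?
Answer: 21357892531600/26967249 ≈ 7.9199e+5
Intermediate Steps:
P(U) = 41/9 (P(U) = 5 - (-1)*(-4)/9 = 5 - 1/9*4 = 5 - 4/9 = 41/9)
(153/(1/(-63) - 10/(-53)) + P(-4))**2 = (153/(1/(-63) - 10/(-53)) + 41/9)**2 = (153/(1*(-1/63) - 10*(-1/53)) + 41/9)**2 = (153/(-1/63 + 10/53) + 41/9)**2 = (153/(577/3339) + 41/9)**2 = (153*(3339/577) + 41/9)**2 = (510867/577 + 41/9)**2 = (4621460/5193)**2 = 21357892531600/26967249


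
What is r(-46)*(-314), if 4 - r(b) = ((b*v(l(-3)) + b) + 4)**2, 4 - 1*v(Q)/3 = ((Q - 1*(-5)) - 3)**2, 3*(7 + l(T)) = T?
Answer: 6007407808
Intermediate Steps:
l(T) = -7 + T/3
v(Q) = 12 - 3*(2 + Q)**2 (v(Q) = 12 - 3*((Q - 1*(-5)) - 3)**2 = 12 - 3*((Q + 5) - 3)**2 = 12 - 3*((5 + Q) - 3)**2 = 12 - 3*(2 + Q)**2)
r(b) = 4 - (4 - 95*b)**2 (r(b) = 4 - ((b*(12 - 3*(2 + (-7 + (1/3)*(-3)))**2) + b) + 4)**2 = 4 - ((b*(12 - 3*(2 + (-7 - 1))**2) + b) + 4)**2 = 4 - ((b*(12 - 3*(2 - 8)**2) + b) + 4)**2 = 4 - ((b*(12 - 3*(-6)**2) + b) + 4)**2 = 4 - ((b*(12 - 3*36) + b) + 4)**2 = 4 - ((b*(12 - 108) + b) + 4)**2 = 4 - ((b*(-96) + b) + 4)**2 = 4 - ((-96*b + b) + 4)**2 = 4 - (-95*b + 4)**2 = 4 - (4 - 95*b)**2)
r(-46)*(-314) = (4 - (-4 + 95*(-46))**2)*(-314) = (4 - (-4 - 4370)**2)*(-314) = (4 - 1*(-4374)**2)*(-314) = (4 - 1*19131876)*(-314) = (4 - 19131876)*(-314) = -19131872*(-314) = 6007407808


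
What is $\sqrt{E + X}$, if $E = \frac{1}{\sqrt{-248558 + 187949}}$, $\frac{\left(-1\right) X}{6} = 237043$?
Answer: $\frac{\sqrt{-5224594903109298 - 60609 i \sqrt{60609}}}{60609} \approx 1.703 \cdot 10^{-6} - 1192.6 i$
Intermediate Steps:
$X = -1422258$ ($X = \left(-6\right) 237043 = -1422258$)
$E = - \frac{i \sqrt{60609}}{60609}$ ($E = \frac{1}{\sqrt{-60609}} = \frac{1}{i \sqrt{60609}} = - \frac{i \sqrt{60609}}{60609} \approx - 0.0040619 i$)
$\sqrt{E + X} = \sqrt{- \frac{i \sqrt{60609}}{60609} - 1422258} = \sqrt{-1422258 - \frac{i \sqrt{60609}}{60609}}$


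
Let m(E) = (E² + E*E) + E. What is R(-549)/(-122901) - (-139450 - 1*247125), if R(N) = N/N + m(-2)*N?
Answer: 47510457368/122901 ≈ 3.8658e+5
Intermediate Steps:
m(E) = E + 2*E² (m(E) = (E² + E²) + E = 2*E² + E = E + 2*E²)
R(N) = 1 + 6*N (R(N) = N/N + (-2*(1 + 2*(-2)))*N = 1 + (-2*(1 - 4))*N = 1 + (-2*(-3))*N = 1 + 6*N)
R(-549)/(-122901) - (-139450 - 1*247125) = (1 + 6*(-549))/(-122901) - (-139450 - 1*247125) = (1 - 3294)*(-1/122901) - (-139450 - 247125) = -3293*(-1/122901) - 1*(-386575) = 3293/122901 + 386575 = 47510457368/122901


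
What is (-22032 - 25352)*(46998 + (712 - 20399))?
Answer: -1294104424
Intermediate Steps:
(-22032 - 25352)*(46998 + (712 - 20399)) = -47384*(46998 - 19687) = -47384*27311 = -1294104424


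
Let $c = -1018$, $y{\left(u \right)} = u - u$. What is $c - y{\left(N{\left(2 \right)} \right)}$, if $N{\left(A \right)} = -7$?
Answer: $-1018$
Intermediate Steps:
$y{\left(u \right)} = 0$
$c - y{\left(N{\left(2 \right)} \right)} = -1018 - 0 = -1018 + 0 = -1018$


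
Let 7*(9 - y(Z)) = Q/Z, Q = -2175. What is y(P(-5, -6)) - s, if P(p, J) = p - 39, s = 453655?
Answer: -139725143/308 ≈ -4.5365e+5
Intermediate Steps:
P(p, J) = -39 + p
y(Z) = 9 + 2175/(7*Z) (y(Z) = 9 - (-2175)/(7*Z) = 9 + 2175/(7*Z))
y(P(-5, -6)) - s = (9 + 2175/(7*(-39 - 5))) - 1*453655 = (9 + (2175/7)/(-44)) - 453655 = (9 + (2175/7)*(-1/44)) - 453655 = (9 - 2175/308) - 453655 = 597/308 - 453655 = -139725143/308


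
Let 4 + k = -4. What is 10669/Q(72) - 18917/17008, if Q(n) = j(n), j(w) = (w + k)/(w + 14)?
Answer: 487631487/34016 ≈ 14335.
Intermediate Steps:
k = -8 (k = -4 - 4 = -8)
j(w) = (-8 + w)/(14 + w) (j(w) = (w - 8)/(w + 14) = (-8 + w)/(14 + w))
Q(n) = (-8 + n)/(14 + n)
10669/Q(72) - 18917/17008 = 10669/(((-8 + 72)/(14 + 72))) - 18917/17008 = 10669/((64/86)) - 18917*1/17008 = 10669/(((1/86)*64)) - 18917/17008 = 10669/(32/43) - 18917/17008 = 10669*(43/32) - 18917/17008 = 458767/32 - 18917/17008 = 487631487/34016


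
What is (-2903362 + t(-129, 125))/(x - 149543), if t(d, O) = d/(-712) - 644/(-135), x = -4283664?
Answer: 279070679497/426119856840 ≈ 0.65491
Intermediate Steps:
t(d, O) = 644/135 - d/712 (t(d, O) = d*(-1/712) - 644*(-1/135) = -d/712 + 644/135 = 644/135 - d/712)
(-2903362 + t(-129, 125))/(x - 149543) = (-2903362 + (644/135 - 1/712*(-129)))/(-4283664 - 149543) = (-2903362 + (644/135 + 129/712))/(-4433207) = (-2903362 + 475943/96120)*(-1/4433207) = -279070679497/96120*(-1/4433207) = 279070679497/426119856840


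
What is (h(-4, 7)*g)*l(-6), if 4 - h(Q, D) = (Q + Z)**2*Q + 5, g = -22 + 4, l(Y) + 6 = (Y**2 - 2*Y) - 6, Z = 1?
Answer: -22680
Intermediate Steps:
l(Y) = -12 + Y**2 - 2*Y (l(Y) = -6 + ((Y**2 - 2*Y) - 6) = -6 + (-6 + Y**2 - 2*Y) = -12 + Y**2 - 2*Y)
g = -18
h(Q, D) = -1 - Q*(1 + Q)**2 (h(Q, D) = 4 - ((Q + 1)**2*Q + 5) = 4 - ((1 + Q)**2*Q + 5) = 4 - (Q*(1 + Q)**2 + 5) = 4 - (5 + Q*(1 + Q)**2) = 4 + (-5 - Q*(1 + Q)**2) = -1 - Q*(1 + Q)**2)
(h(-4, 7)*g)*l(-6) = ((-1 - 1*(-4)*(1 - 4)**2)*(-18))*(-12 + (-6)**2 - 2*(-6)) = ((-1 - 1*(-4)*(-3)**2)*(-18))*(-12 + 36 + 12) = ((-1 - 1*(-4)*9)*(-18))*36 = ((-1 + 36)*(-18))*36 = (35*(-18))*36 = -630*36 = -22680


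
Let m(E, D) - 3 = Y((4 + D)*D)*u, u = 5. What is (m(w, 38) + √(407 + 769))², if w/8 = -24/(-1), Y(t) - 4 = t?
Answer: 64049185 + 224084*√6 ≈ 6.4598e+7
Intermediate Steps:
Y(t) = 4 + t
w = 192 (w = 8*(-24/(-1)) = 8*(-24*(-1)) = 8*24 = 192)
m(E, D) = 23 + 5*D*(4 + D) (m(E, D) = 3 + (4 + (4 + D)*D)*5 = 3 + (4 + D*(4 + D))*5 = 3 + (20 + 5*D*(4 + D)) = 23 + 5*D*(4 + D))
(m(w, 38) + √(407 + 769))² = ((23 + 5*38*(4 + 38)) + √(407 + 769))² = ((23 + 5*38*42) + √1176)² = ((23 + 7980) + 14*√6)² = (8003 + 14*√6)²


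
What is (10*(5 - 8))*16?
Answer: -480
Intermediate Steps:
(10*(5 - 8))*16 = (10*(-3))*16 = -30*16 = -480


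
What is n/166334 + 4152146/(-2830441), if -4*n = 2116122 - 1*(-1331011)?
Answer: -12519478786709/1883194293176 ≈ -6.6480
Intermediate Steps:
n = -3447133/4 (n = -(2116122 - 1*(-1331011))/4 = -(2116122 + 1331011)/4 = -¼*3447133 = -3447133/4 ≈ -8.6178e+5)
n/166334 + 4152146/(-2830441) = -3447133/4/166334 + 4152146/(-2830441) = -3447133/4*1/166334 + 4152146*(-1/2830441) = -3447133/665336 - 4152146/2830441 = -12519478786709/1883194293176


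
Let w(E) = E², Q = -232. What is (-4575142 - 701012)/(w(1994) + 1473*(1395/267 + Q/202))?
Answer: -2789844018/2105562341 ≈ -1.3250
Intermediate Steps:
(-4575142 - 701012)/(w(1994) + 1473*(1395/267 + Q/202)) = (-4575142 - 701012)/(1994² + 1473*(1395/267 - 232/202)) = -5276154/(3976036 + 1473*(1395*(1/267) - 232*1/202)) = -5276154/(3976036 + 1473*(465/89 - 116/101)) = -5276154/(3976036 + 1473*(36641/8989)) = -5276154/(3976036 + 53972193/8989) = -5276154/35794559797/8989 = -5276154*8989/35794559797 = -2789844018/2105562341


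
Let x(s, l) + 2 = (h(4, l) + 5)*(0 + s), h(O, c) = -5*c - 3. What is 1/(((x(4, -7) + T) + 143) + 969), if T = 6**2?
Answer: 1/1294 ≈ 0.00077280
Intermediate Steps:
h(O, c) = -3 - 5*c
T = 36
x(s, l) = -2 + s*(2 - 5*l) (x(s, l) = -2 + ((-3 - 5*l) + 5)*(0 + s) = -2 + (2 - 5*l)*s = -2 + s*(2 - 5*l))
1/(((x(4, -7) + T) + 143) + 969) = 1/((((-2 + 2*4 - 5*(-7)*4) + 36) + 143) + 969) = 1/((((-2 + 8 + 140) + 36) + 143) + 969) = 1/(((146 + 36) + 143) + 969) = 1/((182 + 143) + 969) = 1/(325 + 969) = 1/1294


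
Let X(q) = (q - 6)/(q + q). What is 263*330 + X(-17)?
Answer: 2950883/34 ≈ 86791.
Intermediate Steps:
X(q) = (-6 + q)/(2*q) (X(q) = (-6 + q)/((2*q)) = (-6 + q)*(1/(2*q)) = (-6 + q)/(2*q))
263*330 + X(-17) = 263*330 + (½)*(-6 - 17)/(-17) = 86790 + (½)*(-1/17)*(-23) = 86790 + 23/34 = 2950883/34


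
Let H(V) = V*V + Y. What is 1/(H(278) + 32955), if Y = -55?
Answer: 1/110184 ≈ 9.0757e-6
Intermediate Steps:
H(V) = -55 + V² (H(V) = V*V - 55 = V² - 55 = -55 + V²)
1/(H(278) + 32955) = 1/((-55 + 278²) + 32955) = 1/((-55 + 77284) + 32955) = 1/(77229 + 32955) = 1/110184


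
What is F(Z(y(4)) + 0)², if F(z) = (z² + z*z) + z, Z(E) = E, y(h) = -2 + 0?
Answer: 36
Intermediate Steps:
y(h) = -2
F(z) = z + 2*z² (F(z) = (z² + z²) + z = 2*z² + z = z + 2*z²)
F(Z(y(4)) + 0)² = ((-2 + 0)*(1 + 2*(-2 + 0)))² = (-2*(1 + 2*(-2)))² = (-2*(1 - 4))² = (-2*(-3))² = 6² = 36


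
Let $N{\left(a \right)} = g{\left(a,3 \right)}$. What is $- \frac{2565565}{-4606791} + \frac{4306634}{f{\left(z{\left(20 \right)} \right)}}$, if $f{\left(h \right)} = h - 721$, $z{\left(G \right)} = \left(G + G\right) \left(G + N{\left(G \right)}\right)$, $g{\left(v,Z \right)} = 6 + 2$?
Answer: $\frac{944799352949}{87529029} \approx 10794.0$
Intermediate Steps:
$g{\left(v,Z \right)} = 8$
$N{\left(a \right)} = 8$
$z{\left(G \right)} = 2 G \left(8 + G\right)$ ($z{\left(G \right)} = \left(G + G\right) \left(G + 8\right) = 2 G \left(8 + G\right)$)
$f{\left(h \right)} = -721 + h$
$- \frac{2565565}{-4606791} + \frac{4306634}{f{\left(z{\left(20 \right)} \right)}} = - \frac{2565565}{-4606791} + \frac{4306634}{-721 + 2 \cdot 20 \left(8 + 20\right)} = \left(-2565565\right) \left(- \frac{1}{4606791}\right) + \frac{4306634}{-721 + 2 \cdot 20 \cdot 28} = \frac{2565565}{4606791} + \frac{4306634}{-721 + 1120} = \frac{2565565}{4606791} + \frac{4306634}{399} = \frac{944799352949}{87529029}$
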